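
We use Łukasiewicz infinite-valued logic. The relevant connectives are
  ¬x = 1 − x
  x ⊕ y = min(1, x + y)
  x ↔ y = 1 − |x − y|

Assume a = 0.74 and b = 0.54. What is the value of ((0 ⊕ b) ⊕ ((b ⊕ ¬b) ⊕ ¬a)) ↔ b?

0 ⊕ b = min(1, 0.00 + 0.54) = min(1, 0.54) = 0.54
¬b = 1 − 0.54 = 0.46
b ⊕ ¬b = min(1, 0.54 + 0.46) = min(1, 1.00) = 1.00
¬a = 1 − 0.74 = 0.26
(b ⊕ ¬b) ⊕ ¬a = min(1, 1.00 + 0.26) = min(1, 1.26) = 1.00
(0 ⊕ b) ⊕ ((b ⊕ ¬b) ⊕ ¬a) = min(1, 0.54 + 1.00) = min(1, 1.54) = 1.00
((0 ⊕ b) ⊕ ((b ⊕ ¬b) ⊕ ¬a)) ↔ b = 1 − |1.00 − 0.54| = 1 − 0.46 = 0.54

0.54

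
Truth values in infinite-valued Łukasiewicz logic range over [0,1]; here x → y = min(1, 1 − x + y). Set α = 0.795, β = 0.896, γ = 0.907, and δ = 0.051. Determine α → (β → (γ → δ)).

0.453

γ → δ = min(1, 1 − 0.907 + 0.051) = min(1, 0.144) = 0.144
β → (γ → δ) = min(1, 1 − 0.896 + 0.144) = min(1, 0.248) = 0.248
α → (β → (γ → δ)) = min(1, 1 − 0.795 + 0.248) = min(1, 0.453) = 0.453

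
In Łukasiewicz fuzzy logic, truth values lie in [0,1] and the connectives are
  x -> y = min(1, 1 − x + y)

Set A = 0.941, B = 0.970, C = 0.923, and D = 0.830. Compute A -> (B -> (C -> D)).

0.996

C -> D = min(1, 1 − 0.923 + 0.830) = min(1, 0.907) = 0.907
B -> (C -> D) = min(1, 1 − 0.970 + 0.907) = min(1, 0.937) = 0.937
A -> (B -> (C -> D)) = min(1, 1 − 0.941 + 0.937) = min(1, 0.996) = 0.996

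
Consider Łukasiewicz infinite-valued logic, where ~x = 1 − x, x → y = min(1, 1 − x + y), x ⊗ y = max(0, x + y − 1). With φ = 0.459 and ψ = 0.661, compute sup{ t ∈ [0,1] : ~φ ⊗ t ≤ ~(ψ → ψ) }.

0.459

~φ = 1 − 0.459 = 0.541
So the left factor is ~φ = 0.541.
ψ → ψ = min(1, 1 − 0.661 + 0.661) = min(1, 1.000) = 1.000
~(ψ → ψ) = 1 − 1.000 = 0.000
So the right-hand bound is ~(ψ → ψ) = 0.000.
The residuum of the Łukasiewicz t-norm gives the supremum: min(1, 1 − 0.541 + 0.000).
1 − 0.541 + 0.000 = 0.459, so t = min(1, 0.459) = 0.459.
Check: 0.541 ⊗ 0.459 = max(0, 0.000) = 0.000 ≤ 0.000.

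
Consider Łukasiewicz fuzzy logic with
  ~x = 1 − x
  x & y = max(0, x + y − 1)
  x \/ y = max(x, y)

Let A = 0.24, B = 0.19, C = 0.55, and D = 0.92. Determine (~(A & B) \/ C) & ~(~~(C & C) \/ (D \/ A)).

0.08

A & B = max(0, 0.24 + 0.19 − 1) = max(0, -0.57) = 0.00
~(A & B) = 1 − 0.00 = 1.00
~(A & B) \/ C = max(1.00, 0.55) = 1.00
C & C = max(0, 0.55 + 0.55 − 1) = max(0, 0.10) = 0.10
~(C & C) = 1 − 0.10 = 0.90
~~(C & C) = 1 − 0.90 = 0.10
D \/ A = max(0.92, 0.24) = 0.92
~~(C & C) \/ (D \/ A) = max(0.10, 0.92) = 0.92
~(~~(C & C) \/ (D \/ A)) = 1 − 0.92 = 0.08
(~(A & B) \/ C) & ~(~~(C & C) \/ (D \/ A)) = max(0, 1.00 + 0.08 − 1) = max(0, 0.08) = 0.08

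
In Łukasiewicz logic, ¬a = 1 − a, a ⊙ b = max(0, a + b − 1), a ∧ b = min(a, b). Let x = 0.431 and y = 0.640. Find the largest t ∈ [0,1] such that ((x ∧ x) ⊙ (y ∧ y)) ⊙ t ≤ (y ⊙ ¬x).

1.000

x ∧ x = min(0.431, 0.431) = 0.431
y ∧ y = min(0.640, 0.640) = 0.640
(x ∧ x) ⊙ (y ∧ y) = max(0, 0.431 + 0.640 − 1) = max(0, 0.071) = 0.071
So the left factor is (x ∧ x) ⊙ (y ∧ y) = 0.071.
¬x = 1 − 0.431 = 0.569
y ⊙ ¬x = max(0, 0.640 + 0.569 − 1) = max(0, 0.209) = 0.209
So the right-hand bound is y ⊙ ¬x = 0.209.
The residuum of the Łukasiewicz t-norm gives the supremum: min(1, 1 − 0.071 + 0.209).
1 − 0.071 + 0.209 = 1.138, so t = min(1, 1.138) = 1.000.
Check: 0.071 ⊙ 1.000 = max(0, 0.071) = 0.071 ≤ 0.209.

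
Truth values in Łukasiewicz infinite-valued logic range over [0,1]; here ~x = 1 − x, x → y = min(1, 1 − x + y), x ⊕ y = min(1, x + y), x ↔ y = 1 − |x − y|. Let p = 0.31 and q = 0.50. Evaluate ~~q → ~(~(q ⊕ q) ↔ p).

~q = 1 − 0.50 = 0.50
~~q = 1 − 0.50 = 0.50
q ⊕ q = min(1, 0.50 + 0.50) = min(1, 1.00) = 1.00
~(q ⊕ q) = 1 − 1.00 = 0.00
~(q ⊕ q) ↔ p = 1 − |0.00 − 0.31| = 1 − 0.31 = 0.69
~(~(q ⊕ q) ↔ p) = 1 − 0.69 = 0.31
~~q → ~(~(q ⊕ q) ↔ p) = min(1, 1 − 0.50 + 0.31) = min(1, 0.81) = 0.81

0.81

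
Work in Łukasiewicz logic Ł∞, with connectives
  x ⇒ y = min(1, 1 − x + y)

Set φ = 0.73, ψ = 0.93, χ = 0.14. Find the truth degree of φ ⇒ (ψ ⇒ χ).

ψ ⇒ χ = min(1, 1 − 0.93 + 0.14) = min(1, 0.21) = 0.21
φ ⇒ (ψ ⇒ χ) = min(1, 1 − 0.73 + 0.21) = min(1, 0.48) = 0.48

0.48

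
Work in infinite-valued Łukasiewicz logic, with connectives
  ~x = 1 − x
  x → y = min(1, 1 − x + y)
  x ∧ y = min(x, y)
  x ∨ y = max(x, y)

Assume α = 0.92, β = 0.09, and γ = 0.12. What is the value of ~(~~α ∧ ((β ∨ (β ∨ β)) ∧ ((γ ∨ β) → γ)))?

~α = 1 − 0.92 = 0.08
~~α = 1 − 0.08 = 0.92
β ∨ β = max(0.09, 0.09) = 0.09
β ∨ (β ∨ β) = max(0.09, 0.09) = 0.09
γ ∨ β = max(0.12, 0.09) = 0.12
(γ ∨ β) → γ = min(1, 1 − 0.12 + 0.12) = min(1, 1.00) = 1.00
(β ∨ (β ∨ β)) ∧ ((γ ∨ β) → γ) = min(0.09, 1.00) = 0.09
~~α ∧ ((β ∨ (β ∨ β)) ∧ ((γ ∨ β) → γ)) = min(0.92, 0.09) = 0.09
~(~~α ∧ ((β ∨ (β ∨ β)) ∧ ((γ ∨ β) → γ))) = 1 − 0.09 = 0.91

0.91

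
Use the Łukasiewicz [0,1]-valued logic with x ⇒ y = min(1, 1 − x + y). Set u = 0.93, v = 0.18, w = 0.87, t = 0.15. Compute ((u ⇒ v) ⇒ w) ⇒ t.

u ⇒ v = min(1, 1 − 0.93 + 0.18) = min(1, 0.25) = 0.25
(u ⇒ v) ⇒ w = min(1, 1 − 0.25 + 0.87) = min(1, 1.62) = 1.00
((u ⇒ v) ⇒ w) ⇒ t = min(1, 1 − 1.00 + 0.15) = min(1, 0.15) = 0.15

0.15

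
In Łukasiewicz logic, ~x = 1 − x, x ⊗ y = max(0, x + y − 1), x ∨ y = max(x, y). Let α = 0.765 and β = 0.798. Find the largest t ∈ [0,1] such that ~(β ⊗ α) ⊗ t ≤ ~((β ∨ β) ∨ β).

β ⊗ α = max(0, 0.798 + 0.765 − 1) = max(0, 0.563) = 0.563
~(β ⊗ α) = 1 − 0.563 = 0.437
So the left factor is ~(β ⊗ α) = 0.437.
β ∨ β = max(0.798, 0.798) = 0.798
(β ∨ β) ∨ β = max(0.798, 0.798) = 0.798
~((β ∨ β) ∨ β) = 1 − 0.798 = 0.202
So the right-hand bound is ~((β ∨ β) ∨ β) = 0.202.
The residuum of the Łukasiewicz t-norm gives the supremum: min(1, 1 − 0.437 + 0.202).
1 − 0.437 + 0.202 = 0.765, so t = min(1, 0.765) = 0.765.
Check: 0.437 ⊗ 0.765 = max(0, 0.202) = 0.202 ≤ 0.202.

0.765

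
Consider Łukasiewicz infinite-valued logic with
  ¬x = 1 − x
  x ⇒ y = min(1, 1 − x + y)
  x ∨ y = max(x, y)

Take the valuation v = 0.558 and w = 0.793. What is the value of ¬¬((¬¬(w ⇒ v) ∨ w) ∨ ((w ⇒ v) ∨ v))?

0.793

w ⇒ v = min(1, 1 − 0.793 + 0.558) = min(1, 0.765) = 0.765
¬(w ⇒ v) = 1 − 0.765 = 0.235
¬¬(w ⇒ v) = 1 − 0.235 = 0.765
¬¬(w ⇒ v) ∨ w = max(0.765, 0.793) = 0.793
(w ⇒ v) ∨ v = max(0.765, 0.558) = 0.765
(¬¬(w ⇒ v) ∨ w) ∨ ((w ⇒ v) ∨ v) = max(0.793, 0.765) = 0.793
¬((¬¬(w ⇒ v) ∨ w) ∨ ((w ⇒ v) ∨ v)) = 1 − 0.793 = 0.207
¬¬((¬¬(w ⇒ v) ∨ w) ∨ ((w ⇒ v) ∨ v)) = 1 − 0.207 = 0.793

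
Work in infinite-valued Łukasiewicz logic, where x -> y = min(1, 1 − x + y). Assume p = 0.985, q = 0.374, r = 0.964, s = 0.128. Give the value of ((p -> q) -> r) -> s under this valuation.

p -> q = min(1, 1 − 0.985 + 0.374) = min(1, 0.389) = 0.389
(p -> q) -> r = min(1, 1 − 0.389 + 0.964) = min(1, 1.575) = 1.000
((p -> q) -> r) -> s = min(1, 1 − 1.000 + 0.128) = min(1, 0.128) = 0.128

0.128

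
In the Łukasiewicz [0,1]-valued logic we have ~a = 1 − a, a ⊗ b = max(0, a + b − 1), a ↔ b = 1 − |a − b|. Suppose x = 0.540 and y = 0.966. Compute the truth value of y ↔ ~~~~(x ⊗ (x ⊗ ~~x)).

~x = 1 − 0.540 = 0.460
~~x = 1 − 0.460 = 0.540
x ⊗ ~~x = max(0, 0.540 + 0.540 − 1) = max(0, 0.080) = 0.080
x ⊗ (x ⊗ ~~x) = max(0, 0.540 + 0.080 − 1) = max(0, -0.380) = 0.000
~(x ⊗ (x ⊗ ~~x)) = 1 − 0.000 = 1.000
~~(x ⊗ (x ⊗ ~~x)) = 1 − 1.000 = 0.000
~~~(x ⊗ (x ⊗ ~~x)) = 1 − 0.000 = 1.000
~~~~(x ⊗ (x ⊗ ~~x)) = 1 − 1.000 = 0.000
y ↔ ~~~~(x ⊗ (x ⊗ ~~x)) = 1 − |0.966 − 0.000| = 1 − 0.966 = 0.034

0.034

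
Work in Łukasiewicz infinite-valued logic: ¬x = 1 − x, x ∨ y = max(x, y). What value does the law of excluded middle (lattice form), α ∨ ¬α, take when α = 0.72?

0.72

¬α = 1 − 0.72 = 0.28
α ∨ ¬α = max(0.72, 0.28) = 0.72
(The value 0.72 < 1 shows this instance is not satisfied; not a Ł∞-tautology — its value is max(a, 1−a).)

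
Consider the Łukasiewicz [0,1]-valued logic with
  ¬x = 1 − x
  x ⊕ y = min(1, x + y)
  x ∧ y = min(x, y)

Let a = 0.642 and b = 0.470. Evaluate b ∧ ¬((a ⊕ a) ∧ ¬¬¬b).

0.470

a ⊕ a = min(1, 0.642 + 0.642) = min(1, 1.284) = 1.000
¬b = 1 − 0.470 = 0.530
¬¬b = 1 − 0.530 = 0.470
¬¬¬b = 1 − 0.470 = 0.530
(a ⊕ a) ∧ ¬¬¬b = min(1.000, 0.530) = 0.530
¬((a ⊕ a) ∧ ¬¬¬b) = 1 − 0.530 = 0.470
b ∧ ¬((a ⊕ a) ∧ ¬¬¬b) = min(0.470, 0.470) = 0.470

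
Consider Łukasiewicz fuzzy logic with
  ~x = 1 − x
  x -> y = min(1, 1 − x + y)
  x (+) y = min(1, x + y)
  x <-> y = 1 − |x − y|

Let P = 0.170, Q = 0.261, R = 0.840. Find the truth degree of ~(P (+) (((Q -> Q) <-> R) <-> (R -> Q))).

0.249

Q -> Q = min(1, 1 − 0.261 + 0.261) = min(1, 1.000) = 1.000
(Q -> Q) <-> R = 1 − |1.000 − 0.840| = 1 − 0.160 = 0.840
R -> Q = min(1, 1 − 0.840 + 0.261) = min(1, 0.421) = 0.421
((Q -> Q) <-> R) <-> (R -> Q) = 1 − |0.840 − 0.421| = 1 − 0.419 = 0.581
P (+) (((Q -> Q) <-> R) <-> (R -> Q)) = min(1, 0.170 + 0.581) = min(1, 0.751) = 0.751
~(P (+) (((Q -> Q) <-> R) <-> (R -> Q))) = 1 − 0.751 = 0.249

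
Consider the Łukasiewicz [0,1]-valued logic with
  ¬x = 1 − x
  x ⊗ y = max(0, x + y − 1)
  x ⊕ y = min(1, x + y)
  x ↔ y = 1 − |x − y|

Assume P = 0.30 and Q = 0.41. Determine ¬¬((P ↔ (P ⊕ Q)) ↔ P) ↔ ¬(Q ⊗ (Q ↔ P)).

P ⊕ Q = min(1, 0.30 + 0.41) = min(1, 0.71) = 0.71
P ↔ (P ⊕ Q) = 1 − |0.30 − 0.71| = 1 − 0.41 = 0.59
(P ↔ (P ⊕ Q)) ↔ P = 1 − |0.59 − 0.30| = 1 − 0.29 = 0.71
¬((P ↔ (P ⊕ Q)) ↔ P) = 1 − 0.71 = 0.29
¬¬((P ↔ (P ⊕ Q)) ↔ P) = 1 − 0.29 = 0.71
Q ↔ P = 1 − |0.41 − 0.30| = 1 − 0.11 = 0.89
Q ⊗ (Q ↔ P) = max(0, 0.41 + 0.89 − 1) = max(0, 0.30) = 0.30
¬(Q ⊗ (Q ↔ P)) = 1 − 0.30 = 0.70
¬¬((P ↔ (P ⊕ Q)) ↔ P) ↔ ¬(Q ⊗ (Q ↔ P)) = 1 − |0.71 − 0.70| = 1 − 0.01 = 0.99

0.99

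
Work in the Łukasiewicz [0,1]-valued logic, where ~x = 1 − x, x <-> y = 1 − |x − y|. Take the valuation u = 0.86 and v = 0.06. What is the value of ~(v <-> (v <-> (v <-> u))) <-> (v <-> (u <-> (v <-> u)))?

v <-> u = 1 − |0.06 − 0.86| = 1 − 0.80 = 0.20
v <-> (v <-> u) = 1 − |0.06 − 0.20| = 1 − 0.14 = 0.86
v <-> (v <-> (v <-> u)) = 1 − |0.06 − 0.86| = 1 − 0.80 = 0.20
~(v <-> (v <-> (v <-> u))) = 1 − 0.20 = 0.80
u <-> (v <-> u) = 1 − |0.86 − 0.20| = 1 − 0.66 = 0.34
v <-> (u <-> (v <-> u)) = 1 − |0.06 − 0.34| = 1 − 0.28 = 0.72
~(v <-> (v <-> (v <-> u))) <-> (v <-> (u <-> (v <-> u))) = 1 − |0.80 − 0.72| = 1 − 0.08 = 0.92

0.92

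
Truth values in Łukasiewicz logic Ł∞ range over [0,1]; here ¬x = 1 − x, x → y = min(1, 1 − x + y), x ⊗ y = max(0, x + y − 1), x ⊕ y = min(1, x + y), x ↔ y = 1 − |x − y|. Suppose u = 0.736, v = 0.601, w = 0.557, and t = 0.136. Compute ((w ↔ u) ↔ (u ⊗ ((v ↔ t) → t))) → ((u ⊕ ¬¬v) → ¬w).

w ↔ u = 1 − |0.557 − 0.736| = 1 − 0.179 = 0.821
v ↔ t = 1 − |0.601 − 0.136| = 1 − 0.465 = 0.535
(v ↔ t) → t = min(1, 1 − 0.535 + 0.136) = min(1, 0.601) = 0.601
u ⊗ ((v ↔ t) → t) = max(0, 0.736 + 0.601 − 1) = max(0, 0.337) = 0.337
(w ↔ u) ↔ (u ⊗ ((v ↔ t) → t)) = 1 − |0.821 − 0.337| = 1 − 0.484 = 0.516
¬v = 1 − 0.601 = 0.399
¬¬v = 1 − 0.399 = 0.601
u ⊕ ¬¬v = min(1, 0.736 + 0.601) = min(1, 1.337) = 1.000
¬w = 1 − 0.557 = 0.443
(u ⊕ ¬¬v) → ¬w = min(1, 1 − 1.000 + 0.443) = min(1, 0.443) = 0.443
((w ↔ u) ↔ (u ⊗ ((v ↔ t) → t))) → ((u ⊕ ¬¬v) → ¬w) = min(1, 1 − 0.516 + 0.443) = min(1, 0.927) = 0.927

0.927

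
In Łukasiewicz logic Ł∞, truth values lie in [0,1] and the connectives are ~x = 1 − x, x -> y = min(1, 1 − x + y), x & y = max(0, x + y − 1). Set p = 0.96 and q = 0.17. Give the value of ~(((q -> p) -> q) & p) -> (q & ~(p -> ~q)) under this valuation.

q -> p = min(1, 1 − 0.17 + 0.96) = min(1, 1.79) = 1.00
(q -> p) -> q = min(1, 1 − 1.00 + 0.17) = min(1, 0.17) = 0.17
((q -> p) -> q) & p = max(0, 0.17 + 0.96 − 1) = max(0, 0.13) = 0.13
~(((q -> p) -> q) & p) = 1 − 0.13 = 0.87
~q = 1 − 0.17 = 0.83
p -> ~q = min(1, 1 − 0.96 + 0.83) = min(1, 0.87) = 0.87
~(p -> ~q) = 1 − 0.87 = 0.13
q & ~(p -> ~q) = max(0, 0.17 + 0.13 − 1) = max(0, -0.70) = 0.00
~(((q -> p) -> q) & p) -> (q & ~(p -> ~q)) = min(1, 1 − 0.87 + 0.00) = min(1, 0.13) = 0.13

0.13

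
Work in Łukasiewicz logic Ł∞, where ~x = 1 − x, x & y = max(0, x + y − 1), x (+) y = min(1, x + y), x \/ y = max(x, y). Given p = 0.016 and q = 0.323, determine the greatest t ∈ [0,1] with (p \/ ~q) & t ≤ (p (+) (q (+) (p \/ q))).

~q = 1 − 0.323 = 0.677
p \/ ~q = max(0.016, 0.677) = 0.677
So the left factor is p \/ ~q = 0.677.
p \/ q = max(0.016, 0.323) = 0.323
q (+) (p \/ q) = min(1, 0.323 + 0.323) = min(1, 0.646) = 0.646
p (+) (q (+) (p \/ q)) = min(1, 0.016 + 0.646) = min(1, 0.662) = 0.662
So the right-hand bound is p (+) (q (+) (p \/ q)) = 0.662.
The residuum of the Łukasiewicz t-norm gives the supremum: min(1, 1 − 0.677 + 0.662).
1 − 0.677 + 0.662 = 0.985, so t = min(1, 0.985) = 0.985.
Check: 0.677 & 0.985 = max(0, 0.662) = 0.662 ≤ 0.662.

0.985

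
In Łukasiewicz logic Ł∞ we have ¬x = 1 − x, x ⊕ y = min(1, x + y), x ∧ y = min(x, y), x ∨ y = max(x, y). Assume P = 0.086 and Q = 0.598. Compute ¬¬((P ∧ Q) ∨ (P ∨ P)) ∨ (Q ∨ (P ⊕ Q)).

P ∧ Q = min(0.086, 0.598) = 0.086
P ∨ P = max(0.086, 0.086) = 0.086
(P ∧ Q) ∨ (P ∨ P) = max(0.086, 0.086) = 0.086
¬((P ∧ Q) ∨ (P ∨ P)) = 1 − 0.086 = 0.914
¬¬((P ∧ Q) ∨ (P ∨ P)) = 1 − 0.914 = 0.086
P ⊕ Q = min(1, 0.086 + 0.598) = min(1, 0.684) = 0.684
Q ∨ (P ⊕ Q) = max(0.598, 0.684) = 0.684
¬¬((P ∧ Q) ∨ (P ∨ P)) ∨ (Q ∨ (P ⊕ Q)) = max(0.086, 0.684) = 0.684

0.684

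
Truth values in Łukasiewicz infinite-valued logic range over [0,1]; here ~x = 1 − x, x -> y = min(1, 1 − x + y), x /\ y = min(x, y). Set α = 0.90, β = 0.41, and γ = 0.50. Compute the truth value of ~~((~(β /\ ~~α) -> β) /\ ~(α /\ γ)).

~α = 1 − 0.90 = 0.10
~~α = 1 − 0.10 = 0.90
β /\ ~~α = min(0.41, 0.90) = 0.41
~(β /\ ~~α) = 1 − 0.41 = 0.59
~(β /\ ~~α) -> β = min(1, 1 − 0.59 + 0.41) = min(1, 0.82) = 0.82
α /\ γ = min(0.90, 0.50) = 0.50
~(α /\ γ) = 1 − 0.50 = 0.50
(~(β /\ ~~α) -> β) /\ ~(α /\ γ) = min(0.82, 0.50) = 0.50
~((~(β /\ ~~α) -> β) /\ ~(α /\ γ)) = 1 − 0.50 = 0.50
~~((~(β /\ ~~α) -> β) /\ ~(α /\ γ)) = 1 − 0.50 = 0.50

0.50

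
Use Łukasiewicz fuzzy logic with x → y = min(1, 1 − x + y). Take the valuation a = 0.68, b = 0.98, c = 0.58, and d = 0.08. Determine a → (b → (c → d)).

c → d = min(1, 1 − 0.58 + 0.08) = min(1, 0.50) = 0.50
b → (c → d) = min(1, 1 − 0.98 + 0.50) = min(1, 0.52) = 0.52
a → (b → (c → d)) = min(1, 1 − 0.68 + 0.52) = min(1, 0.84) = 0.84

0.84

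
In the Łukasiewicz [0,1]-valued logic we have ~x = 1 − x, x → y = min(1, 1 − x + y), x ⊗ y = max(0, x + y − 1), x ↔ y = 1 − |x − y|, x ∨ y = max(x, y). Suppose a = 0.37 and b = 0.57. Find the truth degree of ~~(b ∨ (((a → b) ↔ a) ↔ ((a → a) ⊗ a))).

1.00

a → b = min(1, 1 − 0.37 + 0.57) = min(1, 1.20) = 1.00
(a → b) ↔ a = 1 − |1.00 − 0.37| = 1 − 0.63 = 0.37
a → a = min(1, 1 − 0.37 + 0.37) = min(1, 1.00) = 1.00
(a → a) ⊗ a = max(0, 1.00 + 0.37 − 1) = max(0, 0.37) = 0.37
((a → b) ↔ a) ↔ ((a → a) ⊗ a) = 1 − |0.37 − 0.37| = 1 − 0.00 = 1.00
b ∨ (((a → b) ↔ a) ↔ ((a → a) ⊗ a)) = max(0.57, 1.00) = 1.00
~(b ∨ (((a → b) ↔ a) ↔ ((a → a) ⊗ a))) = 1 − 1.00 = 0.00
~~(b ∨ (((a → b) ↔ a) ↔ ((a → a) ⊗ a))) = 1 − 0.00 = 1.00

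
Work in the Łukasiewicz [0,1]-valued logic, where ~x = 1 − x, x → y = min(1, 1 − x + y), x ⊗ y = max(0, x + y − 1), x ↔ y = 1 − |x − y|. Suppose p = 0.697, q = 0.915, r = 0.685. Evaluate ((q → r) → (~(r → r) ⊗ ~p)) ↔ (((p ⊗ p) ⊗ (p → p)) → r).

q → r = min(1, 1 − 0.915 + 0.685) = min(1, 0.770) = 0.770
r → r = min(1, 1 − 0.685 + 0.685) = min(1, 1.000) = 1.000
~(r → r) = 1 − 1.000 = 0.000
~p = 1 − 0.697 = 0.303
~(r → r) ⊗ ~p = max(0, 0.000 + 0.303 − 1) = max(0, -0.697) = 0.000
(q → r) → (~(r → r) ⊗ ~p) = min(1, 1 − 0.770 + 0.000) = min(1, 0.230) = 0.230
p ⊗ p = max(0, 0.697 + 0.697 − 1) = max(0, 0.394) = 0.394
p → p = min(1, 1 − 0.697 + 0.697) = min(1, 1.000) = 1.000
(p ⊗ p) ⊗ (p → p) = max(0, 0.394 + 1.000 − 1) = max(0, 0.394) = 0.394
((p ⊗ p) ⊗ (p → p)) → r = min(1, 1 − 0.394 + 0.685) = min(1, 1.291) = 1.000
((q → r) → (~(r → r) ⊗ ~p)) ↔ (((p ⊗ p) ⊗ (p → p)) → r) = 1 − |0.230 − 1.000| = 1 − 0.770 = 0.230

0.230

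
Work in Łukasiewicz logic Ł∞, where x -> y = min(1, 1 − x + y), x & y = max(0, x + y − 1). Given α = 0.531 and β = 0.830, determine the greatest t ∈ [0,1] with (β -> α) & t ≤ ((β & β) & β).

β -> α = min(1, 1 − 0.830 + 0.531) = min(1, 0.701) = 0.701
So the left factor is β -> α = 0.701.
β & β = max(0, 0.830 + 0.830 − 1) = max(0, 0.660) = 0.660
(β & β) & β = max(0, 0.660 + 0.830 − 1) = max(0, 0.490) = 0.490
So the right-hand bound is (β & β) & β = 0.490.
The residuum of the Łukasiewicz t-norm gives the supremum: min(1, 1 − 0.701 + 0.490).
1 − 0.701 + 0.490 = 0.789, so t = min(1, 0.789) = 0.789.
Check: 0.701 & 0.789 = max(0, 0.490) = 0.490 ≤ 0.490.

0.789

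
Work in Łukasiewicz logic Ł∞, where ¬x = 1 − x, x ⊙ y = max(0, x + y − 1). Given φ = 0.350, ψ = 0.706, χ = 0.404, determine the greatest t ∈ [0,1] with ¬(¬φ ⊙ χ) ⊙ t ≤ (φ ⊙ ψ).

0.110

¬φ = 1 − 0.350 = 0.650
¬φ ⊙ χ = max(0, 0.650 + 0.404 − 1) = max(0, 0.054) = 0.054
¬(¬φ ⊙ χ) = 1 − 0.054 = 0.946
So the left factor is ¬(¬φ ⊙ χ) = 0.946.
φ ⊙ ψ = max(0, 0.350 + 0.706 − 1) = max(0, 0.056) = 0.056
So the right-hand bound is φ ⊙ ψ = 0.056.
The residuum of the Łukasiewicz t-norm gives the supremum: min(1, 1 − 0.946 + 0.056).
1 − 0.946 + 0.056 = 0.110, so t = min(1, 0.110) = 0.110.
Check: 0.946 ⊙ 0.110 = max(0, 0.056) = 0.056 ≤ 0.056.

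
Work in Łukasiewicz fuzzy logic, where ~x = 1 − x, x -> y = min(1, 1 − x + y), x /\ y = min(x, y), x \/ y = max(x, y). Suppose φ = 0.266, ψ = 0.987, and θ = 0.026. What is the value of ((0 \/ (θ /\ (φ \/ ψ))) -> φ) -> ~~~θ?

0.974

φ \/ ψ = max(0.266, 0.987) = 0.987
θ /\ (φ \/ ψ) = min(0.026, 0.987) = 0.026
0 \/ (θ /\ (φ \/ ψ)) = max(0.000, 0.026) = 0.026
(0 \/ (θ /\ (φ \/ ψ))) -> φ = min(1, 1 − 0.026 + 0.266) = min(1, 1.240) = 1.000
~θ = 1 − 0.026 = 0.974
~~θ = 1 − 0.974 = 0.026
~~~θ = 1 − 0.026 = 0.974
((0 \/ (θ /\ (φ \/ ψ))) -> φ) -> ~~~θ = min(1, 1 − 1.000 + 0.974) = min(1, 0.974) = 0.974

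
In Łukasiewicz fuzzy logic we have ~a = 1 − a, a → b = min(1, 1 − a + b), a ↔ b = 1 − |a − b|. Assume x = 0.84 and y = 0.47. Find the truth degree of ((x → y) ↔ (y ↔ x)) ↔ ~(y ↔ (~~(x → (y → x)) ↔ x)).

0.37

x → y = min(1, 1 − 0.84 + 0.47) = min(1, 0.63) = 0.63
y ↔ x = 1 − |0.47 − 0.84| = 1 − 0.37 = 0.63
(x → y) ↔ (y ↔ x) = 1 − |0.63 − 0.63| = 1 − 0.00 = 1.00
y → x = min(1, 1 − 0.47 + 0.84) = min(1, 1.37) = 1.00
x → (y → x) = min(1, 1 − 0.84 + 1.00) = min(1, 1.16) = 1.00
~(x → (y → x)) = 1 − 1.00 = 0.00
~~(x → (y → x)) = 1 − 0.00 = 1.00
~~(x → (y → x)) ↔ x = 1 − |1.00 − 0.84| = 1 − 0.16 = 0.84
y ↔ (~~(x → (y → x)) ↔ x) = 1 − |0.47 − 0.84| = 1 − 0.37 = 0.63
~(y ↔ (~~(x → (y → x)) ↔ x)) = 1 − 0.63 = 0.37
((x → y) ↔ (y ↔ x)) ↔ ~(y ↔ (~~(x → (y → x)) ↔ x)) = 1 − |1.00 − 0.37| = 1 − 0.63 = 0.37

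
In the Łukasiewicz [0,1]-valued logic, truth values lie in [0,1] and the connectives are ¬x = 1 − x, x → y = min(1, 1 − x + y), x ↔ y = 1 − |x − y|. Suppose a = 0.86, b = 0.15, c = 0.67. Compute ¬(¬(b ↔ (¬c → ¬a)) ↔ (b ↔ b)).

0.34

¬c = 1 − 0.67 = 0.33
¬a = 1 − 0.86 = 0.14
¬c → ¬a = min(1, 1 − 0.33 + 0.14) = min(1, 0.81) = 0.81
b ↔ (¬c → ¬a) = 1 − |0.15 − 0.81| = 1 − 0.66 = 0.34
¬(b ↔ (¬c → ¬a)) = 1 − 0.34 = 0.66
b ↔ b = 1 − |0.15 − 0.15| = 1 − 0.00 = 1.00
¬(b ↔ (¬c → ¬a)) ↔ (b ↔ b) = 1 − |0.66 − 1.00| = 1 − 0.34 = 0.66
¬(¬(b ↔ (¬c → ¬a)) ↔ (b ↔ b)) = 1 − 0.66 = 0.34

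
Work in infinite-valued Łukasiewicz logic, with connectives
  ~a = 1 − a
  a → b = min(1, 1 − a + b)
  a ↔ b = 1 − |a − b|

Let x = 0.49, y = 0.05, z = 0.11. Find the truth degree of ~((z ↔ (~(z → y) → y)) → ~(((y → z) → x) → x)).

z → y = min(1, 1 − 0.11 + 0.05) = min(1, 0.94) = 0.94
~(z → y) = 1 − 0.94 = 0.06
~(z → y) → y = min(1, 1 − 0.06 + 0.05) = min(1, 0.99) = 0.99
z ↔ (~(z → y) → y) = 1 − |0.11 − 0.99| = 1 − 0.88 = 0.12
y → z = min(1, 1 − 0.05 + 0.11) = min(1, 1.06) = 1.00
(y → z) → x = min(1, 1 − 1.00 + 0.49) = min(1, 0.49) = 0.49
((y → z) → x) → x = min(1, 1 − 0.49 + 0.49) = min(1, 1.00) = 1.00
~(((y → z) → x) → x) = 1 − 1.00 = 0.00
(z ↔ (~(z → y) → y)) → ~(((y → z) → x) → x) = min(1, 1 − 0.12 + 0.00) = min(1, 0.88) = 0.88
~((z ↔ (~(z → y) → y)) → ~(((y → z) → x) → x)) = 1 − 0.88 = 0.12

0.12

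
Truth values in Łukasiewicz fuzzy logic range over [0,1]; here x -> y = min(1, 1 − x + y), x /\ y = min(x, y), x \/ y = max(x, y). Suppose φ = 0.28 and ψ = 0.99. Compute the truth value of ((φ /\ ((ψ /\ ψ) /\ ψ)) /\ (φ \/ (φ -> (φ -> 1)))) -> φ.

1.00

ψ /\ ψ = min(0.99, 0.99) = 0.99
(ψ /\ ψ) /\ ψ = min(0.99, 0.99) = 0.99
φ /\ ((ψ /\ ψ) /\ ψ) = min(0.28, 0.99) = 0.28
φ -> 1 = min(1, 1 − 0.28 + 1.00) = min(1, 1.72) = 1.00
φ -> (φ -> 1) = min(1, 1 − 0.28 + 1.00) = min(1, 1.72) = 1.00
φ \/ (φ -> (φ -> 1)) = max(0.28, 1.00) = 1.00
(φ /\ ((ψ /\ ψ) /\ ψ)) /\ (φ \/ (φ -> (φ -> 1))) = min(0.28, 1.00) = 0.28
((φ /\ ((ψ /\ ψ) /\ ψ)) /\ (φ \/ (φ -> (φ -> 1)))) -> φ = min(1, 1 − 0.28 + 0.28) = min(1, 1.00) = 1.00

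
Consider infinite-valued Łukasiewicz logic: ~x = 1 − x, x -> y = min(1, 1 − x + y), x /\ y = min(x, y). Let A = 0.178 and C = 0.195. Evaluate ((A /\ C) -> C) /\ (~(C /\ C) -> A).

0.373

A /\ C = min(0.178, 0.195) = 0.178
(A /\ C) -> C = min(1, 1 − 0.178 + 0.195) = min(1, 1.017) = 1.000
C /\ C = min(0.195, 0.195) = 0.195
~(C /\ C) = 1 − 0.195 = 0.805
~(C /\ C) -> A = min(1, 1 − 0.805 + 0.178) = min(1, 0.373) = 0.373
((A /\ C) -> C) /\ (~(C /\ C) -> A) = min(1.000, 0.373) = 0.373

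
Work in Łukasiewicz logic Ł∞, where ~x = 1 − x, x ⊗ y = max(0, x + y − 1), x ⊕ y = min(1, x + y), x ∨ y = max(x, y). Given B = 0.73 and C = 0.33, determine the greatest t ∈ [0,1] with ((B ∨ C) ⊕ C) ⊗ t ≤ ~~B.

B ∨ C = max(0.73, 0.33) = 0.73
(B ∨ C) ⊕ C = min(1, 0.73 + 0.33) = min(1, 1.06) = 1.00
So the left factor is (B ∨ C) ⊕ C = 1.00.
~B = 1 − 0.73 = 0.27
~~B = 1 − 0.27 = 0.73
So the right-hand bound is ~~B = 0.73.
The residuum of the Łukasiewicz t-norm gives the supremum: min(1, 1 − 1.00 + 0.73).
1 − 1.00 + 0.73 = 0.73, so t = min(1, 0.73) = 0.73.
Check: 1.00 ⊗ 0.73 = max(0, 0.73) = 0.73 ≤ 0.73.

0.73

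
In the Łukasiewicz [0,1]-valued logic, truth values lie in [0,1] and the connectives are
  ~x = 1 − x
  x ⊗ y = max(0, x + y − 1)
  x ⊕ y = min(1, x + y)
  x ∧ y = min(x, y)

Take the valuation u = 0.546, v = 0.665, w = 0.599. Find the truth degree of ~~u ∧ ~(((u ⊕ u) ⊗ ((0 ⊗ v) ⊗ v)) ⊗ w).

~u = 1 − 0.546 = 0.454
~~u = 1 − 0.454 = 0.546
u ⊕ u = min(1, 0.546 + 0.546) = min(1, 1.092) = 1.000
0 ⊗ v = max(0, 0.000 + 0.665 − 1) = max(0, -0.335) = 0.000
(0 ⊗ v) ⊗ v = max(0, 0.000 + 0.665 − 1) = max(0, -0.335) = 0.000
(u ⊕ u) ⊗ ((0 ⊗ v) ⊗ v) = max(0, 1.000 + 0.000 − 1) = max(0, 0.000) = 0.000
((u ⊕ u) ⊗ ((0 ⊗ v) ⊗ v)) ⊗ w = max(0, 0.000 + 0.599 − 1) = max(0, -0.401) = 0.000
~(((u ⊕ u) ⊗ ((0 ⊗ v) ⊗ v)) ⊗ w) = 1 − 0.000 = 1.000
~~u ∧ ~(((u ⊕ u) ⊗ ((0 ⊗ v) ⊗ v)) ⊗ w) = min(0.546, 1.000) = 0.546

0.546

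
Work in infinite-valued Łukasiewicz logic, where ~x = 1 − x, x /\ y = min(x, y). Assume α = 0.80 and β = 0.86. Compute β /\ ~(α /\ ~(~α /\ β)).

~α = 1 − 0.80 = 0.20
~α /\ β = min(0.20, 0.86) = 0.20
~(~α /\ β) = 1 − 0.20 = 0.80
α /\ ~(~α /\ β) = min(0.80, 0.80) = 0.80
~(α /\ ~(~α /\ β)) = 1 − 0.80 = 0.20
β /\ ~(α /\ ~(~α /\ β)) = min(0.86, 0.20) = 0.20

0.20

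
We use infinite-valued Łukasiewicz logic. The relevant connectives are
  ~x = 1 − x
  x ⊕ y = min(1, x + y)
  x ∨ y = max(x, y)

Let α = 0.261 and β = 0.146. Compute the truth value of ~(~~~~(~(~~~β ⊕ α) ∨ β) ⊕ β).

~β = 1 − 0.146 = 0.854
~~β = 1 − 0.854 = 0.146
~~~β = 1 − 0.146 = 0.854
~~~β ⊕ α = min(1, 0.854 + 0.261) = min(1, 1.115) = 1.000
~(~~~β ⊕ α) = 1 − 1.000 = 0.000
~(~~~β ⊕ α) ∨ β = max(0.000, 0.146) = 0.146
~(~(~~~β ⊕ α) ∨ β) = 1 − 0.146 = 0.854
~~(~(~~~β ⊕ α) ∨ β) = 1 − 0.854 = 0.146
~~~(~(~~~β ⊕ α) ∨ β) = 1 − 0.146 = 0.854
~~~~(~(~~~β ⊕ α) ∨ β) = 1 − 0.854 = 0.146
~~~~(~(~~~β ⊕ α) ∨ β) ⊕ β = min(1, 0.146 + 0.146) = min(1, 0.292) = 0.292
~(~~~~(~(~~~β ⊕ α) ∨ β) ⊕ β) = 1 − 0.292 = 0.708

0.708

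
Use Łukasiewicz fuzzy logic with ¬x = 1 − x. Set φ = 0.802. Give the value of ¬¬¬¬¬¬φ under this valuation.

0.802

¬φ = 1 − 0.802 = 0.198
¬¬φ = 1 − 0.198 = 0.802
¬¬¬φ = 1 − 0.802 = 0.198
¬¬¬¬φ = 1 − 0.198 = 0.802
¬¬¬¬¬φ = 1 − 0.802 = 0.198
¬¬¬¬¬¬φ = 1 − 0.198 = 0.802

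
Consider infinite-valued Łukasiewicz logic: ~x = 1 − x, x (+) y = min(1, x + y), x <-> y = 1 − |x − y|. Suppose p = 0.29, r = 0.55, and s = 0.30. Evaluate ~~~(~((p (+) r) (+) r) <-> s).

0.30

p (+) r = min(1, 0.29 + 0.55) = min(1, 0.84) = 0.84
(p (+) r) (+) r = min(1, 0.84 + 0.55) = min(1, 1.39) = 1.00
~((p (+) r) (+) r) = 1 − 1.00 = 0.00
~((p (+) r) (+) r) <-> s = 1 − |0.00 − 0.30| = 1 − 0.30 = 0.70
~(~((p (+) r) (+) r) <-> s) = 1 − 0.70 = 0.30
~~(~((p (+) r) (+) r) <-> s) = 1 − 0.30 = 0.70
~~~(~((p (+) r) (+) r) <-> s) = 1 − 0.70 = 0.30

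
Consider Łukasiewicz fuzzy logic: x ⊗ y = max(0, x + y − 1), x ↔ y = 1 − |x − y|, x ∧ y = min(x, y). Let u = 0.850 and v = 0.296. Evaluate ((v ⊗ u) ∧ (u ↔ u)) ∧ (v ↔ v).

v ⊗ u = max(0, 0.296 + 0.850 − 1) = max(0, 0.146) = 0.146
u ↔ u = 1 − |0.850 − 0.850| = 1 − 0.000 = 1.000
(v ⊗ u) ∧ (u ↔ u) = min(0.146, 1.000) = 0.146
v ↔ v = 1 − |0.296 − 0.296| = 1 − 0.000 = 1.000
((v ⊗ u) ∧ (u ↔ u)) ∧ (v ↔ v) = min(0.146, 1.000) = 0.146

0.146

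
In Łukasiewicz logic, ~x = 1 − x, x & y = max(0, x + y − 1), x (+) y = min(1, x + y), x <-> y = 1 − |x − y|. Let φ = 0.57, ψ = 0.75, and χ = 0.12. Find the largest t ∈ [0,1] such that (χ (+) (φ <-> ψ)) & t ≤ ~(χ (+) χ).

φ <-> ψ = 1 − |0.57 − 0.75| = 1 − 0.18 = 0.82
χ (+) (φ <-> ψ) = min(1, 0.12 + 0.82) = min(1, 0.94) = 0.94
So the left factor is χ (+) (φ <-> ψ) = 0.94.
χ (+) χ = min(1, 0.12 + 0.12) = min(1, 0.24) = 0.24
~(χ (+) χ) = 1 − 0.24 = 0.76
So the right-hand bound is ~(χ (+) χ) = 0.76.
The residuum of the Łukasiewicz t-norm gives the supremum: min(1, 1 − 0.94 + 0.76).
1 − 0.94 + 0.76 = 0.82, so t = min(1, 0.82) = 0.82.
Check: 0.94 & 0.82 = max(0, 0.76) = 0.76 ≤ 0.76.

0.82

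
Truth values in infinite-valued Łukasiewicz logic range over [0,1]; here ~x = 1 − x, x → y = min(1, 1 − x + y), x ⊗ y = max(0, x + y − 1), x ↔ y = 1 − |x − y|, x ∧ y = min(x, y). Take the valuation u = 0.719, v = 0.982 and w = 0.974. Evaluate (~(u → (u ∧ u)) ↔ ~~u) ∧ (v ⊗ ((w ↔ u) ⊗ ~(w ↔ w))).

u ∧ u = min(0.719, 0.719) = 0.719
u → (u ∧ u) = min(1, 1 − 0.719 + 0.719) = min(1, 1.000) = 1.000
~(u → (u ∧ u)) = 1 − 1.000 = 0.000
~u = 1 − 0.719 = 0.281
~~u = 1 − 0.281 = 0.719
~(u → (u ∧ u)) ↔ ~~u = 1 − |0.000 − 0.719| = 1 − 0.719 = 0.281
w ↔ u = 1 − |0.974 − 0.719| = 1 − 0.255 = 0.745
w ↔ w = 1 − |0.974 − 0.974| = 1 − 0.000 = 1.000
~(w ↔ w) = 1 − 1.000 = 0.000
(w ↔ u) ⊗ ~(w ↔ w) = max(0, 0.745 + 0.000 − 1) = max(0, -0.255) = 0.000
v ⊗ ((w ↔ u) ⊗ ~(w ↔ w)) = max(0, 0.982 + 0.000 − 1) = max(0, -0.018) = 0.000
(~(u → (u ∧ u)) ↔ ~~u) ∧ (v ⊗ ((w ↔ u) ⊗ ~(w ↔ w))) = min(0.281, 0.000) = 0.000

0.000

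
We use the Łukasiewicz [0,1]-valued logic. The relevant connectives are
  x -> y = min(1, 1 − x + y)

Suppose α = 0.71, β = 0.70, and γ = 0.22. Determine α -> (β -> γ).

β -> γ = min(1, 1 − 0.70 + 0.22) = min(1, 0.52) = 0.52
α -> (β -> γ) = min(1, 1 − 0.71 + 0.52) = min(1, 0.81) = 0.81

0.81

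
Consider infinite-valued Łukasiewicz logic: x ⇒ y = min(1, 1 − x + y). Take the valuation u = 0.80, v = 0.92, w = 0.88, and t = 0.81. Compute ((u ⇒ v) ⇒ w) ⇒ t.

u ⇒ v = min(1, 1 − 0.80 + 0.92) = min(1, 1.12) = 1.00
(u ⇒ v) ⇒ w = min(1, 1 − 1.00 + 0.88) = min(1, 0.88) = 0.88
((u ⇒ v) ⇒ w) ⇒ t = min(1, 1 − 0.88 + 0.81) = min(1, 0.93) = 0.93

0.93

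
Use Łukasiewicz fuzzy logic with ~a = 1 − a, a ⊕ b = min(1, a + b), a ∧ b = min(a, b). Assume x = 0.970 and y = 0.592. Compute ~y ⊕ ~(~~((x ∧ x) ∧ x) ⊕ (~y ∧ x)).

~y = 1 − 0.592 = 0.408
x ∧ x = min(0.970, 0.970) = 0.970
(x ∧ x) ∧ x = min(0.970, 0.970) = 0.970
~((x ∧ x) ∧ x) = 1 − 0.970 = 0.030
~~((x ∧ x) ∧ x) = 1 − 0.030 = 0.970
~y ∧ x = min(0.408, 0.970) = 0.408
~~((x ∧ x) ∧ x) ⊕ (~y ∧ x) = min(1, 0.970 + 0.408) = min(1, 1.378) = 1.000
~(~~((x ∧ x) ∧ x) ⊕ (~y ∧ x)) = 1 − 1.000 = 0.000
~y ⊕ ~(~~((x ∧ x) ∧ x) ⊕ (~y ∧ x)) = min(1, 0.408 + 0.000) = min(1, 0.408) = 0.408

0.408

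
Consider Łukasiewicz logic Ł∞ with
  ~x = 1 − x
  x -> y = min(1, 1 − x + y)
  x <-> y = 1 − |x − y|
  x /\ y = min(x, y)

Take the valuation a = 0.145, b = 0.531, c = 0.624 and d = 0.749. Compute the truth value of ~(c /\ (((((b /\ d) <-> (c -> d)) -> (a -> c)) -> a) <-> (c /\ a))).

0.376

b /\ d = min(0.531, 0.749) = 0.531
c -> d = min(1, 1 − 0.624 + 0.749) = min(1, 1.125) = 1.000
(b /\ d) <-> (c -> d) = 1 − |0.531 − 1.000| = 1 − 0.469 = 0.531
a -> c = min(1, 1 − 0.145 + 0.624) = min(1, 1.479) = 1.000
((b /\ d) <-> (c -> d)) -> (a -> c) = min(1, 1 − 0.531 + 1.000) = min(1, 1.469) = 1.000
(((b /\ d) <-> (c -> d)) -> (a -> c)) -> a = min(1, 1 − 1.000 + 0.145) = min(1, 0.145) = 0.145
c /\ a = min(0.624, 0.145) = 0.145
((((b /\ d) <-> (c -> d)) -> (a -> c)) -> a) <-> (c /\ a) = 1 − |0.145 − 0.145| = 1 − 0.000 = 1.000
c /\ (((((b /\ d) <-> (c -> d)) -> (a -> c)) -> a) <-> (c /\ a)) = min(0.624, 1.000) = 0.624
~(c /\ (((((b /\ d) <-> (c -> d)) -> (a -> c)) -> a) <-> (c /\ a))) = 1 − 0.624 = 0.376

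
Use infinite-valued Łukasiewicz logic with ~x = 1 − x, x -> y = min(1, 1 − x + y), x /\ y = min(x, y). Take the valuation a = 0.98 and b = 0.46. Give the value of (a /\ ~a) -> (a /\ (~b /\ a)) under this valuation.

1.00

~a = 1 − 0.98 = 0.02
a /\ ~a = min(0.98, 0.02) = 0.02
~b = 1 − 0.46 = 0.54
~b /\ a = min(0.54, 0.98) = 0.54
a /\ (~b /\ a) = min(0.98, 0.54) = 0.54
(a /\ ~a) -> (a /\ (~b /\ a)) = min(1, 1 − 0.02 + 0.54) = min(1, 1.52) = 1.00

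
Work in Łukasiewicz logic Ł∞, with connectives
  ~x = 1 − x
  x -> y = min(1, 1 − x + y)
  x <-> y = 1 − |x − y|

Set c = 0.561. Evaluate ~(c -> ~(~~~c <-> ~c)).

~c = 1 − 0.561 = 0.439
~~c = 1 − 0.439 = 0.561
~~~c = 1 − 0.561 = 0.439
~~~c <-> ~c = 1 − |0.439 − 0.439| = 1 − 0.000 = 1.000
~(~~~c <-> ~c) = 1 − 1.000 = 0.000
c -> ~(~~~c <-> ~c) = min(1, 1 − 0.561 + 0.000) = min(1, 0.439) = 0.439
~(c -> ~(~~~c <-> ~c)) = 1 − 0.439 = 0.561

0.561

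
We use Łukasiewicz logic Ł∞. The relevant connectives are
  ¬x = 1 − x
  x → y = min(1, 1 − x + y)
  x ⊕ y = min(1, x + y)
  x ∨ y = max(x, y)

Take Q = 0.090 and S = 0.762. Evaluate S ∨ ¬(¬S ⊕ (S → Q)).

¬S = 1 − 0.762 = 0.238
S → Q = min(1, 1 − 0.762 + 0.090) = min(1, 0.328) = 0.328
¬S ⊕ (S → Q) = min(1, 0.238 + 0.328) = min(1, 0.566) = 0.566
¬(¬S ⊕ (S → Q)) = 1 − 0.566 = 0.434
S ∨ ¬(¬S ⊕ (S → Q)) = max(0.762, 0.434) = 0.762

0.762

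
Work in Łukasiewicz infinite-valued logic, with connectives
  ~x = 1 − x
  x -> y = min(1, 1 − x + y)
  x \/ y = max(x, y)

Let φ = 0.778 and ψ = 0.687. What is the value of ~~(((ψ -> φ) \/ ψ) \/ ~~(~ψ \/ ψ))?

ψ -> φ = min(1, 1 − 0.687 + 0.778) = min(1, 1.091) = 1.000
(ψ -> φ) \/ ψ = max(1.000, 0.687) = 1.000
~ψ = 1 − 0.687 = 0.313
~ψ \/ ψ = max(0.313, 0.687) = 0.687
~(~ψ \/ ψ) = 1 − 0.687 = 0.313
~~(~ψ \/ ψ) = 1 − 0.313 = 0.687
((ψ -> φ) \/ ψ) \/ ~~(~ψ \/ ψ) = max(1.000, 0.687) = 1.000
~(((ψ -> φ) \/ ψ) \/ ~~(~ψ \/ ψ)) = 1 − 1.000 = 0.000
~~(((ψ -> φ) \/ ψ) \/ ~~(~ψ \/ ψ)) = 1 − 0.000 = 1.000

1.000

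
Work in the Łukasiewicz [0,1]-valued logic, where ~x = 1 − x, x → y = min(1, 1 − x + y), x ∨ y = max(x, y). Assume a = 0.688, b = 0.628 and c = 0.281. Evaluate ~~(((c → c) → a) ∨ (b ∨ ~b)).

c → c = min(1, 1 − 0.281 + 0.281) = min(1, 1.000) = 1.000
(c → c) → a = min(1, 1 − 1.000 + 0.688) = min(1, 0.688) = 0.688
~b = 1 − 0.628 = 0.372
b ∨ ~b = max(0.628, 0.372) = 0.628
((c → c) → a) ∨ (b ∨ ~b) = max(0.688, 0.628) = 0.688
~(((c → c) → a) ∨ (b ∨ ~b)) = 1 − 0.688 = 0.312
~~(((c → c) → a) ∨ (b ∨ ~b)) = 1 − 0.312 = 0.688

0.688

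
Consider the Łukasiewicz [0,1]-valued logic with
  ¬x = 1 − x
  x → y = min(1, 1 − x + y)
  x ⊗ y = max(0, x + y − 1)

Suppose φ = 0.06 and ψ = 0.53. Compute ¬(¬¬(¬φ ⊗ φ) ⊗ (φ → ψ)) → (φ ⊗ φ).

¬φ = 1 − 0.06 = 0.94
¬φ ⊗ φ = max(0, 0.94 + 0.06 − 1) = max(0, 0.00) = 0.00
¬(¬φ ⊗ φ) = 1 − 0.00 = 1.00
¬¬(¬φ ⊗ φ) = 1 − 1.00 = 0.00
φ → ψ = min(1, 1 − 0.06 + 0.53) = min(1, 1.47) = 1.00
¬¬(¬φ ⊗ φ) ⊗ (φ → ψ) = max(0, 0.00 + 1.00 − 1) = max(0, 0.00) = 0.00
¬(¬¬(¬φ ⊗ φ) ⊗ (φ → ψ)) = 1 − 0.00 = 1.00
φ ⊗ φ = max(0, 0.06 + 0.06 − 1) = max(0, -0.88) = 0.00
¬(¬¬(¬φ ⊗ φ) ⊗ (φ → ψ)) → (φ ⊗ φ) = min(1, 1 − 1.00 + 0.00) = min(1, 0.00) = 0.00

0.00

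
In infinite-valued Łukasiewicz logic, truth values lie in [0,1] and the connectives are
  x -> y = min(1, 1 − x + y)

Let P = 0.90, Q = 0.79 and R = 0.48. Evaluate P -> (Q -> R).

0.79

Q -> R = min(1, 1 − 0.79 + 0.48) = min(1, 0.69) = 0.69
P -> (Q -> R) = min(1, 1 − 0.90 + 0.69) = min(1, 0.79) = 0.79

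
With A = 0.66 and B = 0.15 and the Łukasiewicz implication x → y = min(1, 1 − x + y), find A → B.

0.49

A → B = min(1, 1 − 0.66 + 0.15) = min(1, 0.49) = 0.49
For comparison, the Gödel implication (1 if x ≤ y else y) would give 0.15.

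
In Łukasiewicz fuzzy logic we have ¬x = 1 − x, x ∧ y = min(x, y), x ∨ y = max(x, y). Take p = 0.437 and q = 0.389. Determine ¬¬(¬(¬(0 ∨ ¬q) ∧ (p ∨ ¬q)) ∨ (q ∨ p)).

0.611

¬q = 1 − 0.389 = 0.611
0 ∨ ¬q = max(0.000, 0.611) = 0.611
¬(0 ∨ ¬q) = 1 − 0.611 = 0.389
p ∨ ¬q = max(0.437, 0.611) = 0.611
¬(0 ∨ ¬q) ∧ (p ∨ ¬q) = min(0.389, 0.611) = 0.389
¬(¬(0 ∨ ¬q) ∧ (p ∨ ¬q)) = 1 − 0.389 = 0.611
q ∨ p = max(0.389, 0.437) = 0.437
¬(¬(0 ∨ ¬q) ∧ (p ∨ ¬q)) ∨ (q ∨ p) = max(0.611, 0.437) = 0.611
¬(¬(¬(0 ∨ ¬q) ∧ (p ∨ ¬q)) ∨ (q ∨ p)) = 1 − 0.611 = 0.389
¬¬(¬(¬(0 ∨ ¬q) ∧ (p ∨ ¬q)) ∨ (q ∨ p)) = 1 − 0.389 = 0.611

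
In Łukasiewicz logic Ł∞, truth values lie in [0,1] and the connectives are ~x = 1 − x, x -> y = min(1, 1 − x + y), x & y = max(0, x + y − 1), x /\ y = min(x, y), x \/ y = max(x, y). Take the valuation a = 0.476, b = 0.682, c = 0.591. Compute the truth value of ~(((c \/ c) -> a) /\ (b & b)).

c \/ c = max(0.591, 0.591) = 0.591
(c \/ c) -> a = min(1, 1 − 0.591 + 0.476) = min(1, 0.885) = 0.885
b & b = max(0, 0.682 + 0.682 − 1) = max(0, 0.364) = 0.364
((c \/ c) -> a) /\ (b & b) = min(0.885, 0.364) = 0.364
~(((c \/ c) -> a) /\ (b & b)) = 1 − 0.364 = 0.636

0.636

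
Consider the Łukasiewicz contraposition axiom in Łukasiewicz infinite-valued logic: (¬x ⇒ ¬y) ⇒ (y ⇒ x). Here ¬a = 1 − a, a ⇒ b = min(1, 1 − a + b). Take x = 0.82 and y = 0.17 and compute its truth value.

1.00

¬x = 1 − 0.82 = 0.18
¬y = 1 − 0.17 = 0.83
¬x ⇒ ¬y = min(1, 1 − 0.18 + 0.83) = min(1, 1.65) = 1.00
y ⇒ x = min(1, 1 − 0.17 + 0.82) = min(1, 1.65) = 1.00
(¬x ⇒ ¬y) ⇒ (y ⇒ x) = min(1, 1 − 1.00 + 1.00) = min(1, 1.00) = 1.00
(As expected: an axiom of Ł∞, always 1.)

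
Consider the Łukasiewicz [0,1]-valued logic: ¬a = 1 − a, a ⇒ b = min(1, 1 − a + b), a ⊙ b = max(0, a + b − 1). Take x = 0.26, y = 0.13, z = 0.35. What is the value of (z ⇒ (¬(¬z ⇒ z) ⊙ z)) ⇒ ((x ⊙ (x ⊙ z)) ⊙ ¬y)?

0.35

¬z = 1 − 0.35 = 0.65
¬z ⇒ z = min(1, 1 − 0.65 + 0.35) = min(1, 0.70) = 0.70
¬(¬z ⇒ z) = 1 − 0.70 = 0.30
¬(¬z ⇒ z) ⊙ z = max(0, 0.30 + 0.35 − 1) = max(0, -0.35) = 0.00
z ⇒ (¬(¬z ⇒ z) ⊙ z) = min(1, 1 − 0.35 + 0.00) = min(1, 0.65) = 0.65
x ⊙ z = max(0, 0.26 + 0.35 − 1) = max(0, -0.39) = 0.00
x ⊙ (x ⊙ z) = max(0, 0.26 + 0.00 − 1) = max(0, -0.74) = 0.00
¬y = 1 − 0.13 = 0.87
(x ⊙ (x ⊙ z)) ⊙ ¬y = max(0, 0.00 + 0.87 − 1) = max(0, -0.13) = 0.00
(z ⇒ (¬(¬z ⇒ z) ⊙ z)) ⇒ ((x ⊙ (x ⊙ z)) ⊙ ¬y) = min(1, 1 − 0.65 + 0.00) = min(1, 0.35) = 0.35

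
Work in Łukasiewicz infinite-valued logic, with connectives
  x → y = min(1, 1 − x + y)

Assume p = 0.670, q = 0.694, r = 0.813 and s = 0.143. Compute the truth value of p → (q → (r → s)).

r → s = min(1, 1 − 0.813 + 0.143) = min(1, 0.330) = 0.330
q → (r → s) = min(1, 1 − 0.694 + 0.330) = min(1, 0.636) = 0.636
p → (q → (r → s)) = min(1, 1 − 0.670 + 0.636) = min(1, 0.966) = 0.966

0.966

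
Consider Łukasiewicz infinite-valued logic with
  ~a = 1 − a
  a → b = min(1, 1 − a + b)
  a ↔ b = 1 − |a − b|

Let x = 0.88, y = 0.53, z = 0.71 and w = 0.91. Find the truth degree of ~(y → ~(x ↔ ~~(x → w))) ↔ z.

0.70

x → w = min(1, 1 − 0.88 + 0.91) = min(1, 1.03) = 1.00
~(x → w) = 1 − 1.00 = 0.00
~~(x → w) = 1 − 0.00 = 1.00
x ↔ ~~(x → w) = 1 − |0.88 − 1.00| = 1 − 0.12 = 0.88
~(x ↔ ~~(x → w)) = 1 − 0.88 = 0.12
y → ~(x ↔ ~~(x → w)) = min(1, 1 − 0.53 + 0.12) = min(1, 0.59) = 0.59
~(y → ~(x ↔ ~~(x → w))) = 1 − 0.59 = 0.41
~(y → ~(x ↔ ~~(x → w))) ↔ z = 1 − |0.41 − 0.71| = 1 − 0.30 = 0.70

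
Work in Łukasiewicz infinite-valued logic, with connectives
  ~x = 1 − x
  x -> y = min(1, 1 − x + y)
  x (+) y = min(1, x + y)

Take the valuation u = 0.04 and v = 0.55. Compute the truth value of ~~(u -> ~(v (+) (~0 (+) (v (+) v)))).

0.96

~0 = 1 − 0.00 = 1.00
v (+) v = min(1, 0.55 + 0.55) = min(1, 1.10) = 1.00
~0 (+) (v (+) v) = min(1, 1.00 + 1.00) = min(1, 2.00) = 1.00
v (+) (~0 (+) (v (+) v)) = min(1, 0.55 + 1.00) = min(1, 1.55) = 1.00
~(v (+) (~0 (+) (v (+) v))) = 1 − 1.00 = 0.00
u -> ~(v (+) (~0 (+) (v (+) v))) = min(1, 1 − 0.04 + 0.00) = min(1, 0.96) = 0.96
~(u -> ~(v (+) (~0 (+) (v (+) v)))) = 1 − 0.96 = 0.04
~~(u -> ~(v (+) (~0 (+) (v (+) v)))) = 1 − 0.04 = 0.96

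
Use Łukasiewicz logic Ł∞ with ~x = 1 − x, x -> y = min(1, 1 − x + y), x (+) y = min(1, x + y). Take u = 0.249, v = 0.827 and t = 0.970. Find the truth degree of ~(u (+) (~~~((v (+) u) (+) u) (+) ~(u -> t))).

0.751

v (+) u = min(1, 0.827 + 0.249) = min(1, 1.076) = 1.000
(v (+) u) (+) u = min(1, 1.000 + 0.249) = min(1, 1.249) = 1.000
~((v (+) u) (+) u) = 1 − 1.000 = 0.000
~~((v (+) u) (+) u) = 1 − 0.000 = 1.000
~~~((v (+) u) (+) u) = 1 − 1.000 = 0.000
u -> t = min(1, 1 − 0.249 + 0.970) = min(1, 1.721) = 1.000
~(u -> t) = 1 − 1.000 = 0.000
~~~((v (+) u) (+) u) (+) ~(u -> t) = min(1, 0.000 + 0.000) = min(1, 0.000) = 0.000
u (+) (~~~((v (+) u) (+) u) (+) ~(u -> t)) = min(1, 0.249 + 0.000) = min(1, 0.249) = 0.249
~(u (+) (~~~((v (+) u) (+) u) (+) ~(u -> t))) = 1 − 0.249 = 0.751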